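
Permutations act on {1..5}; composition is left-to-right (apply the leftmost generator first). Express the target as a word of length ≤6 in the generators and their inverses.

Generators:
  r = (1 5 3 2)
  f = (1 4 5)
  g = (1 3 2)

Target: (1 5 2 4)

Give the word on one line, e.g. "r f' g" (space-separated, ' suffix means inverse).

  after f: (1 4 5)
  after r: (1 4 3 2)
  after f: (1 5)(2 4 3)
  after g': (1 5 2 4)

f r f g'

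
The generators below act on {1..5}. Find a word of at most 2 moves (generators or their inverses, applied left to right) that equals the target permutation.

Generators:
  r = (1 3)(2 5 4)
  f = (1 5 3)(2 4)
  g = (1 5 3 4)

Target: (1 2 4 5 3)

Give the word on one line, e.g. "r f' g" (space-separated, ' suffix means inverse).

g' f'

  after g': (1 4 3 5)
  after f': (1 2 4 5 3)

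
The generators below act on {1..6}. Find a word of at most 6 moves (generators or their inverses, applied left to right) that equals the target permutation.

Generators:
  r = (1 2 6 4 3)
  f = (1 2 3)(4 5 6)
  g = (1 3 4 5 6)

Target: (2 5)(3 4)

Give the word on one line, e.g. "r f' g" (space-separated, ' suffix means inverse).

g r' g' g'

  after g: (1 3 4 5 6)
  after r': (1 4 5 2)(3 6)
  after g': (1 3 5 2 6)
  after g': (2 5)(3 4)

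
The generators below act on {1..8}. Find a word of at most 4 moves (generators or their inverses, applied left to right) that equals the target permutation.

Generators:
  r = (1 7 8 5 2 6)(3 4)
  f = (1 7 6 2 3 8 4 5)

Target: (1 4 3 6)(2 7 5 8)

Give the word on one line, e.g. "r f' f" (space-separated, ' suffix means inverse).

f' f'

  after f': (1 5 4 8 3 2 6 7)
  after f': (1 4 3 6)(2 7 5 8)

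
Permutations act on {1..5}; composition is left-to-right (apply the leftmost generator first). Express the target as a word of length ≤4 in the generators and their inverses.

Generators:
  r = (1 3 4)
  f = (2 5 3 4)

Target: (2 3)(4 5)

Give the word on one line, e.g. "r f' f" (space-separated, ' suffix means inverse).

  after f: (2 5 3 4)
  after f: (2 3)(4 5)

f f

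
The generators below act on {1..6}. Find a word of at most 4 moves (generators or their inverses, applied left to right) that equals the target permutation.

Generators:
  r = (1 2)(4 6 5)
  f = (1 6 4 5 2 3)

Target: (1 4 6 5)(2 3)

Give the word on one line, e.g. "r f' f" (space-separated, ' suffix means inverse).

f r'

  after f: (1 6 4 5 2 3)
  after r': (1 4 6 5)(2 3)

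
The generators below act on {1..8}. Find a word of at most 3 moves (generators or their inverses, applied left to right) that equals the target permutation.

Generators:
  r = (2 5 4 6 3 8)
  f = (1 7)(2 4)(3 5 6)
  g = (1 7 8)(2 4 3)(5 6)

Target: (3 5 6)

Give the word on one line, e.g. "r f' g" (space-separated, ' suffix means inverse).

  after f': (1 7)(2 4)(3 6 5)
  after f': (3 5 6)

f' f'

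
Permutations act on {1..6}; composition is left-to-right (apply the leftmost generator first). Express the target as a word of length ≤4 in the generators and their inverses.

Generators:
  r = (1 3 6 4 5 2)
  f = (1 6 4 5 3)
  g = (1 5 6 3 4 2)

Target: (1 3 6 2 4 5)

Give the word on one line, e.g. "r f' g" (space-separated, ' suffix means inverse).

  after f': (1 3 5 4 6)
  after r': (2 5 6)(3 4)
  after f': (1 3 6 2 4 5)

f' r' f'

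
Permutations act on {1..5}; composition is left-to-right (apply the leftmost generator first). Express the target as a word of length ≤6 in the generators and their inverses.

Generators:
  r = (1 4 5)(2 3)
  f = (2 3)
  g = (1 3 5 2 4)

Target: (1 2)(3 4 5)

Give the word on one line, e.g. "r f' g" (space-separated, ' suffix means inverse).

g f r r

  after g: (1 3 5 2 4)
  after f: (1 2 4)(3 5)
  after r: (1 3)(2 5)
  after r: (1 2)(3 4 5)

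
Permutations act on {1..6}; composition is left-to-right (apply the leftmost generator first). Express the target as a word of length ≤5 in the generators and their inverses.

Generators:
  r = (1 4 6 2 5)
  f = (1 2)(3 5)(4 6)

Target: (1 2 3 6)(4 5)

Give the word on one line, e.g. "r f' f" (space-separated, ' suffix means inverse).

  after f: (1 2)(3 5)(4 6)
  after r': (1 6)(2 5 3)
  after f': (1 4 6 2 3)
  after r: (1 6 5)(2 3 4)
  after r: (1 2 3 6)(4 5)

f r' f' r r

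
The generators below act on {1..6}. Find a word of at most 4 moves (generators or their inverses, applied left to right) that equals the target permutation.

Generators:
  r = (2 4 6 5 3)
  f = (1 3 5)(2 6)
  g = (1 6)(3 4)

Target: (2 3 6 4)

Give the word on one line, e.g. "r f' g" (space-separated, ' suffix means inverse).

f' r' g

  after f': (1 5 3)(2 6)
  after r': (1 6 3)(2 4)
  after g: (2 3 6 4)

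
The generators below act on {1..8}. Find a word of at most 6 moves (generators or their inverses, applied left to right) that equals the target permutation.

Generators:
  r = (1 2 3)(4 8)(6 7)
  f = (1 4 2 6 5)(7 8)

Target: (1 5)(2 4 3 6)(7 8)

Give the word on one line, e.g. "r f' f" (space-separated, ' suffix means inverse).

  after f: (1 4 2 6 5)(7 8)
  after r': (1 8 6 5 3 2 7 4)
  after r': (1 4 3)(2 6 5)(7 8)
  after f': (3 5 4)
  after f': (1 5)(2 4 3 6)(7 8)

f r' r' f' f'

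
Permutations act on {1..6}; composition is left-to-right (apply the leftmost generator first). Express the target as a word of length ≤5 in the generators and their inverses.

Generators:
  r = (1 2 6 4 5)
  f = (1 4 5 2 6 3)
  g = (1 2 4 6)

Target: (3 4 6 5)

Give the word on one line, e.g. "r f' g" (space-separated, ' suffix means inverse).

  after f: (1 4 5 2 6 3)
  after f: (1 5 6)(2 3 4)
  after g': (1 5 4)(2 3)
  after f': (1 4 3 5)(2 6)
  after f': (3 4 6 5)

f f g' f' f'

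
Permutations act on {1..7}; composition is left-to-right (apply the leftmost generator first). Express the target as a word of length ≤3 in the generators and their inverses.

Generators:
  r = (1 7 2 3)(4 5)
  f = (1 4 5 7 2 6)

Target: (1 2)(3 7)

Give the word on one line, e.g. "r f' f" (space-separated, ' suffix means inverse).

r r

  after r: (1 7 2 3)(4 5)
  after r: (1 2)(3 7)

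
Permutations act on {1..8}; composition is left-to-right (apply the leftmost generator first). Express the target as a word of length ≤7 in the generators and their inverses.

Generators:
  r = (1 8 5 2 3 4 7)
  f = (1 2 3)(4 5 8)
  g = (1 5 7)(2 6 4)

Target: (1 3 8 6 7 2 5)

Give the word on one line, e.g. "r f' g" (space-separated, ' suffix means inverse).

g' f g' r r

  after g': (1 7 5)(2 4 6)
  after f: (1 7 8 4 6 3)(2 5)
  after g': (1 5 4 2)(3 7 8 6)
  after r: (1 2 8 6 4 3)(5 7)
  after r: (1 3 8 6 7 2 5)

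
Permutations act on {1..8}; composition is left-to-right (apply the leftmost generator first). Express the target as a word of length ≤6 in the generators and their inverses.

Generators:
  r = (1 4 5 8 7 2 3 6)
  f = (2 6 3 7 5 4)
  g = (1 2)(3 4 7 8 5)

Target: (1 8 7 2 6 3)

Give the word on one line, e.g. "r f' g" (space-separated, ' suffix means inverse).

g' g' r r g'

  after g': (1 2)(3 5 8 7 4)
  after g': (3 8 4 5 7)
  after r: (1 4 8 5 2 3 7 6)
  after r: (1 5 3 2 6 4 7)
  after g': (1 8 7 2 6 3)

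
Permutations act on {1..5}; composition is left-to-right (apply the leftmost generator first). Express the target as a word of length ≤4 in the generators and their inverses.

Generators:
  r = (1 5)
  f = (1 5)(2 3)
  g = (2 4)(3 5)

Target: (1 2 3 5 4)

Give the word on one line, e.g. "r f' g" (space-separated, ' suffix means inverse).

g f g f

  after g: (2 4)(3 5)
  after f: (1 5 2 4 3)
  after g: (1 3)(4 5)
  after f: (1 2 3 5 4)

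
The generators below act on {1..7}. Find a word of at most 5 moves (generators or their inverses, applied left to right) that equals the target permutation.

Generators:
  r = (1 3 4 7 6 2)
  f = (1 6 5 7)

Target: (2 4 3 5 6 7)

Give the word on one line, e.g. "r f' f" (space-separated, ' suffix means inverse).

f' r r f' r

  after f': (1 7 5 6)
  after r: (1 6 3 4 7 5 2)
  after r: (1 2 3 7 5)(4 6)
  after f': (1 2 3 5 7 6 4)
  after r: (2 4 3 5 6 7)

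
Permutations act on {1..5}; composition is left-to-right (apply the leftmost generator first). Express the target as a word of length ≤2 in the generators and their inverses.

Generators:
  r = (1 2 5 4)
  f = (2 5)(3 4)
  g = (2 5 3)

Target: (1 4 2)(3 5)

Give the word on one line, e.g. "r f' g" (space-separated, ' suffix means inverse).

r' g'

  after r': (1 4 5 2)
  after g': (1 4 2)(3 5)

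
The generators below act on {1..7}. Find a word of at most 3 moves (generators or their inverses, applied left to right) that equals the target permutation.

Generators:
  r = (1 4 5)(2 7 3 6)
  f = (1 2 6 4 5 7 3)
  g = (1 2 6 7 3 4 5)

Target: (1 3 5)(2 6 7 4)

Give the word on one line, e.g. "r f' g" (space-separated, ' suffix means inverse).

f r f

  after f: (1 2 6 4 5 7 3)
  after r: (1 7 6 5 3 4)
  after f: (1 3 5)(2 6 7 4)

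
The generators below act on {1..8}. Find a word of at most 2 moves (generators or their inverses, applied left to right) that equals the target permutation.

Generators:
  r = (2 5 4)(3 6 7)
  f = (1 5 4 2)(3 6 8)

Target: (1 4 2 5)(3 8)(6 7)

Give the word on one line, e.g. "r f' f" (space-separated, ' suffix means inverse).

  after f': (1 2 4 5)(3 8 6)
  after r': (1 4 2 5)(3 8)(6 7)

f' r'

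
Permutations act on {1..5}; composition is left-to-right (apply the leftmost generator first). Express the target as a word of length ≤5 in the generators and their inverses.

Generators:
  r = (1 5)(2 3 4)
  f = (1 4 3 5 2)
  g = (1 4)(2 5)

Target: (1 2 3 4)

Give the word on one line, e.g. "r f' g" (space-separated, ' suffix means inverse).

f g g f r'

  after f: (1 4 3 5 2)
  after g: (2 4 3)
  after g: (1 4 3 5 2)
  after f: (1 3 2 4 5)
  after r': (1 2 3 4)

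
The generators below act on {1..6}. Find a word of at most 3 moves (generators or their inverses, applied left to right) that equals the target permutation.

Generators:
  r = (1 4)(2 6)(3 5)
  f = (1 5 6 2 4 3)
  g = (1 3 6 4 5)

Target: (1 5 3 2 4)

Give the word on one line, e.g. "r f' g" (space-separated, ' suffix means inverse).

  after r': (1 4)(2 6)(3 5)
  after g': (1 6 2 3 4 5)
  after f': (1 5 3 2 4)

r' g' f'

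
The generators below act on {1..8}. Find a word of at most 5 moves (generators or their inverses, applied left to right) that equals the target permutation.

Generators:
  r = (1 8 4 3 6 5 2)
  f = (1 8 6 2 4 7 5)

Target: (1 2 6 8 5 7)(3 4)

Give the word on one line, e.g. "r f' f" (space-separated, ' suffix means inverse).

  after r: (1 8 4 3 6 5 2)
  after f: (1 6)(2 8 7 5 4 3)
  after f: (1 2 6 8 5 7)(3 4)

r f f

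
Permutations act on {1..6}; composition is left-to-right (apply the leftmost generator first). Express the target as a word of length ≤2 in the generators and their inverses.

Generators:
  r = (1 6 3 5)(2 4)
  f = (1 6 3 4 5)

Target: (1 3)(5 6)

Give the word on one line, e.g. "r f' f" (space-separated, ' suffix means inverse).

  after r': (1 5 3 6)(2 4)
  after r': (1 3)(5 6)

r' r'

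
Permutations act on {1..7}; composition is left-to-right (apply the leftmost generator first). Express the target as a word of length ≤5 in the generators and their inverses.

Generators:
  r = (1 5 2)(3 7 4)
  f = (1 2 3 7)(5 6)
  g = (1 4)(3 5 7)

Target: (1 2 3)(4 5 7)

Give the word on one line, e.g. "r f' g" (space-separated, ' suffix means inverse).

r g r g' r'

  after r: (1 5 2)(3 7 4)
  after g: (1 7)(2 4 5)
  after r: (1 4 2 3 7 5)
  after g': (2 7 3 5 4)
  after r': (1 2 3)(4 5 7)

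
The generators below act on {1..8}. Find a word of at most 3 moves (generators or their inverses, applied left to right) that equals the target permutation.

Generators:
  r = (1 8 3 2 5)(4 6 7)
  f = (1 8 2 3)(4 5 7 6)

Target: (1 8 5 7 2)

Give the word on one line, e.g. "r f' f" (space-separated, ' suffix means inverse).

  after f': (1 3 2 8)(4 6 7 5)
  after r': (1 8 5 7 2)

f' r'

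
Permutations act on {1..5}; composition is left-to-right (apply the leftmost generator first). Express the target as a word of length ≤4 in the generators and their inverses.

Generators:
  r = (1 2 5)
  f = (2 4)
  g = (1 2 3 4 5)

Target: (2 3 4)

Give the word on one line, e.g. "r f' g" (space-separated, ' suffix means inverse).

g r'

  after g: (1 2 3 4 5)
  after r': (2 3 4)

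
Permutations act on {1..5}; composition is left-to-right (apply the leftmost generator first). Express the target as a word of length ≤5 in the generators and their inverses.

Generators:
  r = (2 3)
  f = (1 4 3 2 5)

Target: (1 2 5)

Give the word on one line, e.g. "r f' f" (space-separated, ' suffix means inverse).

f f r f' r'

  after f: (1 4 3 2 5)
  after f: (1 3 5 4 2)
  after r: (1 2)(3 5 4)
  after f': (1 3 2 5)
  after r': (1 2 5)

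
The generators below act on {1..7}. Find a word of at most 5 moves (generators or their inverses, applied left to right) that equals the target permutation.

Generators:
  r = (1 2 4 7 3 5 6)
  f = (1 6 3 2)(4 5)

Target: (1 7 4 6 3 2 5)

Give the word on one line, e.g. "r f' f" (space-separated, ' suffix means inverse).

f f r' f' f'

  after f: (1 6 3 2)(4 5)
  after f: (1 3)(2 6)
  after r': (1 7 4 2 5 3 6)
  after f': (1 7 5 6 2 4 3)
  after f': (1 7 4 6 3 2 5)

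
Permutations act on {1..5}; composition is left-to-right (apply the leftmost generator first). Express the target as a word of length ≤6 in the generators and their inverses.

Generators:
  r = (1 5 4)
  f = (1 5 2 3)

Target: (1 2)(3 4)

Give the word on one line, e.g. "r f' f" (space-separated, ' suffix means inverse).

  after f': (1 3 2 5)
  after r: (1 3 2 4)
  after f': (1 2 4 3 5)
  after r: (1 2)(3 4)

f' r f' r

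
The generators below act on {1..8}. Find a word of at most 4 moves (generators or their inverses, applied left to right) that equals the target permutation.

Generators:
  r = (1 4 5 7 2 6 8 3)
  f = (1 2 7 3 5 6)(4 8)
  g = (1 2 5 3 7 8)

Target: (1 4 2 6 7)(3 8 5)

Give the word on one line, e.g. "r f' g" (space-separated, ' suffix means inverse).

r g'

  after r: (1 4 5 7 2 6 8 3)
  after g': (1 4 2 6 7)(3 8 5)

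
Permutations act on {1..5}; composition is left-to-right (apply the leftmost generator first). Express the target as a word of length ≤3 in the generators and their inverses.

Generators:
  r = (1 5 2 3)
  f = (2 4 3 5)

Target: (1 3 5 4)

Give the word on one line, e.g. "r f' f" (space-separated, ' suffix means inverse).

f f r'

  after f: (2 4 3 5)
  after f: (2 3)(4 5)
  after r': (1 3 5 4)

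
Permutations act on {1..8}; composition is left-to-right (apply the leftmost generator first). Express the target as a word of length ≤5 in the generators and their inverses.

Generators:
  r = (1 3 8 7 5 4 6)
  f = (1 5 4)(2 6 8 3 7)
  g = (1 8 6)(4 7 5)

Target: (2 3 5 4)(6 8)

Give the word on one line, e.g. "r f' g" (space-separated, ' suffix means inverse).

  after g: (1 8 6)(4 7 5)
  after f: (1 3 7 4 2 6 5)
  after g': (1 3 4 2 8)(5 6 7)
  after r': (2 3 5 4)(6 8)

g f g' r'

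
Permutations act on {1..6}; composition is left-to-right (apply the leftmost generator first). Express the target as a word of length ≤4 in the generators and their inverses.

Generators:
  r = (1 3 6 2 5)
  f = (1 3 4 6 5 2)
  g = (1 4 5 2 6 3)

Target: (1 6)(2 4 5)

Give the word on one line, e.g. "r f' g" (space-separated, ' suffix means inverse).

r' g' f' g'

  after r': (1 5 2 6 3)
  after g': (1 4)
  after f': (1 3)(2 5 6 4)
  after g': (1 6)(2 4 5)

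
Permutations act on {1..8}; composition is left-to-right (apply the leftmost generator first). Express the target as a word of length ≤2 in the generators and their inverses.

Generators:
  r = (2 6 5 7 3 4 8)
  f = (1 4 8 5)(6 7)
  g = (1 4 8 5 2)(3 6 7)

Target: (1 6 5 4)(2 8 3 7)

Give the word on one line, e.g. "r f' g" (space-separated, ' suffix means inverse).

f' r'

  after f': (1 5 8 4)(6 7)
  after r': (1 6 5 4)(2 8 3 7)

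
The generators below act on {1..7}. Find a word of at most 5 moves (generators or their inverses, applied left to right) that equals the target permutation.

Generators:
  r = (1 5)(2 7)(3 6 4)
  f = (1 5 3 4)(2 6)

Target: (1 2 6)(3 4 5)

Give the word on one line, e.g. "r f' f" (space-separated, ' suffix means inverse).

r' f' f' r' f'

  after r': (1 5)(2 7)(3 4 6)
  after f': (2 7 6 5 4)
  after f': (1 4 6)(2 7)(3 5)
  after r': (1 6 5 4 3)
  after f': (1 2 6)(3 4 5)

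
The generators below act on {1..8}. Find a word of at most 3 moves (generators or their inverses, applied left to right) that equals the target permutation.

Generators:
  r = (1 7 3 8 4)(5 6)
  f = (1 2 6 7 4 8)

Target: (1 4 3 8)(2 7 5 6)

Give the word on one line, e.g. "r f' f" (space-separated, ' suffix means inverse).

  after f': (1 8 4 7 6 2)
  after r: (1 4 3 8)(2 7 5 6)

f' r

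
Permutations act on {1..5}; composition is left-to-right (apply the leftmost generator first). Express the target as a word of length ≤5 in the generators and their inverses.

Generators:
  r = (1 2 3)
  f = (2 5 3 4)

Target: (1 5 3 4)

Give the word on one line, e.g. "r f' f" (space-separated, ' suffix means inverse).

  after r': (1 3 2)
  after f': (1 5 2)(3 4)
  after r: (1 5 3 4)

r' f' r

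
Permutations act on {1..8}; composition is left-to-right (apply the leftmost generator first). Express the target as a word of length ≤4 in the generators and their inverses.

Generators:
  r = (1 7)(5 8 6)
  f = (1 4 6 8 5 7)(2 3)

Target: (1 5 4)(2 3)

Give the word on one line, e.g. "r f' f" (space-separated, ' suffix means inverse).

r' f'

  after r': (1 7)(5 6 8)
  after f': (1 5 4)(2 3)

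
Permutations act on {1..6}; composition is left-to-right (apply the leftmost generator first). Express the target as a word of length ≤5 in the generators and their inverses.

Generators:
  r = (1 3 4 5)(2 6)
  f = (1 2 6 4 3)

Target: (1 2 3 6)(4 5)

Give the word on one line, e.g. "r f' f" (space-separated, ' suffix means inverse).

  after f: (1 2 6 4 3)
  after f: (1 6 3 2 4)
  after r': (1 2 3 6)(4 5)

f f r'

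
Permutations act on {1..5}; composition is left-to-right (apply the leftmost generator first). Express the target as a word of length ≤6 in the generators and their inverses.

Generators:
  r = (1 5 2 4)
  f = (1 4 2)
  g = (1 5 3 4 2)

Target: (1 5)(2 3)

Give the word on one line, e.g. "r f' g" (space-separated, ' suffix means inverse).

r' g' r' g'

  after r': (1 4 2 5)
  after g': (1 3 5 2)
  after r': (1 3)(2 4)
  after g': (1 5)(2 3)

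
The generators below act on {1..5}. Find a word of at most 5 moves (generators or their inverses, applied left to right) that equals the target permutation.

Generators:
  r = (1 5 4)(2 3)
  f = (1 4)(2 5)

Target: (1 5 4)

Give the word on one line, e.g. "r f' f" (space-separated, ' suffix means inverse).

  after r': (1 4 5)(2 3)
  after r': (1 5 4)
  after f: (1 2 5)
  after f: (1 5 4)

r' r' f f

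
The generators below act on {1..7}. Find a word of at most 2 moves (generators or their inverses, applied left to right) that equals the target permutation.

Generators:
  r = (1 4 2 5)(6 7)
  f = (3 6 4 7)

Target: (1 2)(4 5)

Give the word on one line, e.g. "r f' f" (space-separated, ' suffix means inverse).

  after r: (1 4 2 5)(6 7)
  after r: (1 2)(4 5)

r r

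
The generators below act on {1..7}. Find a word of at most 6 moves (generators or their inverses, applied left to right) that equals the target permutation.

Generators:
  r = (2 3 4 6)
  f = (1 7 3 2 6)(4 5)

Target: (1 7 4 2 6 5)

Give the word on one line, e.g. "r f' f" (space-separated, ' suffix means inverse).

  after f: (1 7 3 2 6)(4 5)
  after r: (1 7 4 5 6)
  after f': (2 3 7 5)
  after r': (3 7 5 6 4)
  after f: (1 7 4 2 6 5)

f r f' r' f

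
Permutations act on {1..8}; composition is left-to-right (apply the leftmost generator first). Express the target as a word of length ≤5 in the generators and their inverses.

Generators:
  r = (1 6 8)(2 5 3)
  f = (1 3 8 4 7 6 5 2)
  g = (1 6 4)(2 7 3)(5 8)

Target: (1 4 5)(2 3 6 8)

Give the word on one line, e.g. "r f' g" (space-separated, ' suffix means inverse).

f f r g'

  after f: (1 3 8 4 7 6 5 2)
  after f: (1 8 7 5)(2 3 4 6)
  after r: (3 4 8 7)(5 6)
  after g': (1 4 5)(2 3 6 8)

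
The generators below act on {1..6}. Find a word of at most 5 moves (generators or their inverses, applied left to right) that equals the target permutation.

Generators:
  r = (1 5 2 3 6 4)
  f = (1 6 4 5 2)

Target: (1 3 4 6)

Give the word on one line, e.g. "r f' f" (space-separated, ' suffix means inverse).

  after r: (1 5 2 3 6 4)
  after r: (1 2 6)(3 4 5)
  after r: (1 3)(2 4)(5 6)
  after f: (1 3 6 2 5 4)
  after f: (1 3 4 6)

r r r f f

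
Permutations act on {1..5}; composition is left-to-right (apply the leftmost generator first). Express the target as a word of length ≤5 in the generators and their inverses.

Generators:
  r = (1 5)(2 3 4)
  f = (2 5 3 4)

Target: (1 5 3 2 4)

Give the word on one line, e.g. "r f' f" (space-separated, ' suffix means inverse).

r r f' r

  after r: (1 5)(2 3 4)
  after r: (2 4 3)
  after f': (2 3 4 5)
  after r: (1 5 3 2 4)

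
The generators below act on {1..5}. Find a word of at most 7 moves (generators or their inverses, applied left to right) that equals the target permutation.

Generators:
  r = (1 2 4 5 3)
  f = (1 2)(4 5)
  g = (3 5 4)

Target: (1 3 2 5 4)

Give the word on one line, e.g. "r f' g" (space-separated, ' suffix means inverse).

g' r' r' g' f'

  after g': (3 4 5)
  after r': (1 3 2)
  after r': (1 5 4 2 3)
  after g': (1 3)(2 4)
  after f': (1 3 2 5 4)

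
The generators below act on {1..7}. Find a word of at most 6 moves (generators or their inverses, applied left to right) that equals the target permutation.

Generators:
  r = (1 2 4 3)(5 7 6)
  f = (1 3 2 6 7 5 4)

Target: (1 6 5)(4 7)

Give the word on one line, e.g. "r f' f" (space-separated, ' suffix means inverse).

r r r f f

  after r: (1 2 4 3)(5 7 6)
  after r: (1 4)(2 3)(5 6 7)
  after r: (1 3 4 2)
  after f: (1 2 3)(4 6 7 5)
  after f: (1 6 5)(4 7)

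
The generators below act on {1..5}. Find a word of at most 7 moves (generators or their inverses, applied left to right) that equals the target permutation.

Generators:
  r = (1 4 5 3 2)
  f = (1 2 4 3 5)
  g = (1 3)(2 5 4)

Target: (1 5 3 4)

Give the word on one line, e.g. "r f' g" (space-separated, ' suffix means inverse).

  after r: (1 4 5 3 2)
  after f: (1 3 4)
  after g: (2 5 4 3)
  after r: (1 4 2 3)
  after r: (1 5 3 4)

r f g r r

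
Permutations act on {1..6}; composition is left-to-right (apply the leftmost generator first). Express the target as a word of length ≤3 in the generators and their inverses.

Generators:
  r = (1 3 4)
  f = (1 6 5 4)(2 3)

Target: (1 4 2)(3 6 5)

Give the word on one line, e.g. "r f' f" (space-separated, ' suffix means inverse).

r' f r'

  after r': (1 4 3)
  after f: (2 3 6 5 4)
  after r': (1 4 2)(3 6 5)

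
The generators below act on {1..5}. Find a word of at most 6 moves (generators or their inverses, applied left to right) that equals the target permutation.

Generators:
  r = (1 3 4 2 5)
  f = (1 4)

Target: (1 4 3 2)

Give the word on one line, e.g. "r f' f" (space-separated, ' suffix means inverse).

  after r: (1 3 4 2 5)
  after r: (1 4 5 3 2)
  after r: (1 2 3 5 4)
  after f: (1 2 3 5)
  after r': (1 4 3 2)

r r r f r'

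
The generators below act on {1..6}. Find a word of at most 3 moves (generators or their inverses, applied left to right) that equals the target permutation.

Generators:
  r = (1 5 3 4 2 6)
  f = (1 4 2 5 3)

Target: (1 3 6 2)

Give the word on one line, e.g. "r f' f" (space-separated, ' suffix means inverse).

  after f: (1 4 2 5 3)
  after r': (1 3 6 2)

f r'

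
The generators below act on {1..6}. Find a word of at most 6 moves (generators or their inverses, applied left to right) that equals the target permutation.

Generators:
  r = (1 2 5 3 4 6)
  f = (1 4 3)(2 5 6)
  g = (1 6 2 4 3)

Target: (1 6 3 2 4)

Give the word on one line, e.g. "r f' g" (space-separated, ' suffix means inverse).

g' f g f g'

  after g': (1 3 4 2 6)
  after f: (4 5 6)
  after g: (1 6 3)(2 4 5)
  after f: (1 2 3 4 6)
  after g': (1 6 3 2 4)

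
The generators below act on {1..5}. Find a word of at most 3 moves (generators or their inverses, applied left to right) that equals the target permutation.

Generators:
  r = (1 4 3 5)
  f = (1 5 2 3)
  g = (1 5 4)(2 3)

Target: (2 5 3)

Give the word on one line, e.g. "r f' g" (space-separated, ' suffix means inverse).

g r

  after g: (1 5 4)(2 3)
  after r: (2 5 3)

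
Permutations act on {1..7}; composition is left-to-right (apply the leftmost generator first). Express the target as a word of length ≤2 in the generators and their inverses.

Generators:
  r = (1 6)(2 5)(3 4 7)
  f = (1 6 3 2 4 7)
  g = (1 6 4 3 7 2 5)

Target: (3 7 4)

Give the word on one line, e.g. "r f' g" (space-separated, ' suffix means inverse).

  after r: (1 6)(2 5)(3 4 7)
  after r: (3 7 4)

r r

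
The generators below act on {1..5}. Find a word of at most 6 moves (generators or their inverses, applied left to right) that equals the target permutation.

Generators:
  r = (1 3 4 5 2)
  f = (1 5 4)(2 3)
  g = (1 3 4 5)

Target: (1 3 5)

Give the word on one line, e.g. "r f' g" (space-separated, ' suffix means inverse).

  after f': (1 4 5)(2 3)
  after r: (1 5 3)(2 4)
  after f': (2 5)(3 4)
  after r: (1 3 5)

f' r f' r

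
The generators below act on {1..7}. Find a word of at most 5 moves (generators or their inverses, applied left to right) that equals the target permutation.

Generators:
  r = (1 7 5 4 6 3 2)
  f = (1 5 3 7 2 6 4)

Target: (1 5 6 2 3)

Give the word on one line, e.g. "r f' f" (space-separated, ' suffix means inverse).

  after f': (1 4 6 2 7 3 5)
  after f': (1 6 7 5 4 2 3)
  after f': (1 2 5 6 3 4 7)
  after r': (1 3 5 4)(2 7)
  after f': (1 5 6 2 3)

f' f' f' r' f'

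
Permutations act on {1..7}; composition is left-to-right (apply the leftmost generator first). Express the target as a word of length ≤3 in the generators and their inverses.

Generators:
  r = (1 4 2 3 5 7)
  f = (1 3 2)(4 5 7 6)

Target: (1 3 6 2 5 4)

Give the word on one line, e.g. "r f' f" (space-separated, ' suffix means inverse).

f r' f'

  after f: (1 3 2)(4 5 7 6)
  after r': (1 2 7 6)(3 4)
  after f': (1 3 6 2 5 4)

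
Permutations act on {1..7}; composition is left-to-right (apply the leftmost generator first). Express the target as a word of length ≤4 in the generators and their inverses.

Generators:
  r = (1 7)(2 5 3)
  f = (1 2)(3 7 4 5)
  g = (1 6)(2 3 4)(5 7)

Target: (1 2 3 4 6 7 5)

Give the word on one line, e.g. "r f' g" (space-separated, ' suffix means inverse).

  after g: (1 6)(2 3 4)(5 7)
  after f': (1 6 2 5 3 7 4)
  after g': (2 7 3 5)(4 6)
  after f': (1 2 3 4 6 7 5)

g f' g' f'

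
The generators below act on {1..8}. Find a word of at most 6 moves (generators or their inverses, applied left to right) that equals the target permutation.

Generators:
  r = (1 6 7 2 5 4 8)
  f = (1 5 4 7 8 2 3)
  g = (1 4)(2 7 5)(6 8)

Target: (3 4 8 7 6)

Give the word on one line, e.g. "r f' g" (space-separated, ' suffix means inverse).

  after g': (1 4)(2 5 7)(6 8)
  after f: (1 7 3)(2 4 5 8 6)
  after f: (1 8 6 3 5 2 7)
  after r: (3 4 8 7 6)

g' f f r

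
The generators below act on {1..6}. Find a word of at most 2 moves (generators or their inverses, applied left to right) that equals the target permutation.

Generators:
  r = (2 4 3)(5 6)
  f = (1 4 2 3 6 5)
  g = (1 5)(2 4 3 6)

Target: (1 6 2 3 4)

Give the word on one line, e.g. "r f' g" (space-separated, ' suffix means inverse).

f' r

  after f': (1 5 6 3 2 4)
  after r: (1 6 2 3 4)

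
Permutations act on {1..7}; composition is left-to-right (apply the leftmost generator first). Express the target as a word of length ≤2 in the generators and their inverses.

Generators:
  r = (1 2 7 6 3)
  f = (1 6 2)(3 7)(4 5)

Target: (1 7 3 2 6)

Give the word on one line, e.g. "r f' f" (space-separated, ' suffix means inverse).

r r

  after r: (1 2 7 6 3)
  after r: (1 7 3 2 6)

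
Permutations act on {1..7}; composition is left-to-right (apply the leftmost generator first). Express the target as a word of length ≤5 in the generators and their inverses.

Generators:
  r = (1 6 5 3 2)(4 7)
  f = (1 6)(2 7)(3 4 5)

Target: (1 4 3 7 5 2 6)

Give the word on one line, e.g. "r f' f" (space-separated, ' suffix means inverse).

  after r': (1 2 3 5 6)(4 7)
  after f': (1 7 3 4 2 5)
  after r': (1 4 3 7 5 2 6)

r' f' r'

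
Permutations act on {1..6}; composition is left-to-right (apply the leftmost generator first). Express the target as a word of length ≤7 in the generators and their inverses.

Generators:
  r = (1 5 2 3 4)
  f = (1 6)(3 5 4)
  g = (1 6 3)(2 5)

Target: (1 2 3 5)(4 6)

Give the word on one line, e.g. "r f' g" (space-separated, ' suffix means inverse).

  after r: (1 5 2 3 4)
  after g: (1 2)(3 4 6)
  after f': (1 2 6 4)(3 5)
  after g': (1 5 6 4 3 2)
  after g': (1 2 3 5)(4 6)

r g f' g' g'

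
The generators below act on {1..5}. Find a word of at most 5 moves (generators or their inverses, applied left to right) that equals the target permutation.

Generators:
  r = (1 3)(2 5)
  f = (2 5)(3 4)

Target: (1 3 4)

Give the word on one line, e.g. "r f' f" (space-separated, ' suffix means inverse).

f' r' f f

  after f': (2 5)(3 4)
  after r': (1 3 4)
  after f: (1 4)(2 5)
  after f: (1 3 4)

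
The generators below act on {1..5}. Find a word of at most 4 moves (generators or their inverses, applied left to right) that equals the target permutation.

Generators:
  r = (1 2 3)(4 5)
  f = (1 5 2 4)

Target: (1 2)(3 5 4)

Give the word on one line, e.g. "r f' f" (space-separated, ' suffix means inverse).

  after f': (1 4 2 5)
  after r: (1 5 2 4 3)
  after f: (1 2)(3 5 4)

f' r f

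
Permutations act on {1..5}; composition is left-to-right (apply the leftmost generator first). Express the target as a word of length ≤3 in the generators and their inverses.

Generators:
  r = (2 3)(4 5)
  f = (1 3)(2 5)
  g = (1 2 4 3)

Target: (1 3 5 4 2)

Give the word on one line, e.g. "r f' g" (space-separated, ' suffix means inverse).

r' f'

  after r': (2 3)(4 5)
  after f': (1 3 5 4 2)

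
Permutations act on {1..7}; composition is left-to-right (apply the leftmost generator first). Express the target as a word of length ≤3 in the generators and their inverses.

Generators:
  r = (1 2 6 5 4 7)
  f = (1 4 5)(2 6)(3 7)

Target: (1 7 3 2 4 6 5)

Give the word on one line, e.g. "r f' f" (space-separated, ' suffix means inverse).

  after f': (1 5 4)(2 6)(3 7)
  after r: (1 4 2 5 7 3)
  after r: (1 7 3 2 4 6 5)

f' r r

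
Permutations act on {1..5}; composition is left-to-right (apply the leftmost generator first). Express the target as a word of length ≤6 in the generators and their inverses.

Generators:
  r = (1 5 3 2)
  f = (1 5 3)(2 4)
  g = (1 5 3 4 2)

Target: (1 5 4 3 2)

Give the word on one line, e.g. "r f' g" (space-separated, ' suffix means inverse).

g f g' r' g

  after g: (1 5 3 4 2)
  after f: (1 3 2 5)
  after g': (1 5 2)(3 4)
  after r': (3 4 5)
  after g: (1 5 4 3 2)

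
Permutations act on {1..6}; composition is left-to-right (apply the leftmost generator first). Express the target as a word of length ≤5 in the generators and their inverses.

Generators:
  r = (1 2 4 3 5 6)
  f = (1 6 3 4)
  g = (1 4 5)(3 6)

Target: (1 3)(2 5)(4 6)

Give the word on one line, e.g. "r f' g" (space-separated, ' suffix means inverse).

  after r': (1 6 5 3 4 2)
  after r': (1 5 4)(2 6 3)
  after r': (1 3)(2 5)(4 6)

r' r' r'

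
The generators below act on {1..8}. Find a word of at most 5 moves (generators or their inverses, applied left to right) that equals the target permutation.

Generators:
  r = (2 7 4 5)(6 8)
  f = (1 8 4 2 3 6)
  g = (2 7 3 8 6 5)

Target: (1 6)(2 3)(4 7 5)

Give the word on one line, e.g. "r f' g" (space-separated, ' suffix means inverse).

f' g f' g'

  after f': (1 6 3 2 4 8)
  after g: (1 5 2 4 6 8)(3 7)
  after f': (1 5 4 3 7 2 8 6)
  after g': (1 6)(2 3)(4 7 5)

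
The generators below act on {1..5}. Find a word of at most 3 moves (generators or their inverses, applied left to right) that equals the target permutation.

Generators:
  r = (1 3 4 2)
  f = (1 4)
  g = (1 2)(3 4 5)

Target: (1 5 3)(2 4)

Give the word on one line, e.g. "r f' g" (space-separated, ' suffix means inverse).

f g f

  after f: (1 4)
  after g: (1 5 3 4 2)
  after f: (1 5 3)(2 4)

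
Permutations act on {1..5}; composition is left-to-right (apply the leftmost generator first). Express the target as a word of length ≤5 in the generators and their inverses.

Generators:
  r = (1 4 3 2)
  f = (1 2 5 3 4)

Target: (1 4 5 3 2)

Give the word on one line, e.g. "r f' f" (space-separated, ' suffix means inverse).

r f' r'

  after r: (1 4 3 2)
  after f': (1 3)(2 4 5)
  after r': (1 4 5 3 2)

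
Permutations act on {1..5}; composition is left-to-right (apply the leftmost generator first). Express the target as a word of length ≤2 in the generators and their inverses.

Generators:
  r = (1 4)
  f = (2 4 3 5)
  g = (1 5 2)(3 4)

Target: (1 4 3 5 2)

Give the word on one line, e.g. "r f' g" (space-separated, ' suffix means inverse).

  after f: (2 4 3 5)
  after r: (1 4 3 5 2)

f r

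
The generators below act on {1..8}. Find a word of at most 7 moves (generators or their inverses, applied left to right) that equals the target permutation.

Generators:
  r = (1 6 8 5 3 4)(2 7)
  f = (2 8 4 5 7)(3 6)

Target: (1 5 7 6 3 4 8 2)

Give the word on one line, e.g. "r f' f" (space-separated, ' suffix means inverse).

  after r': (1 4 3 5 8 6)(2 7)
  after f': (1 8 3 4 6)(2 5)
  after f': (1 2 4 3 8 6)(5 7)
  after r: (1 7 3 5 2)
  after f': (1 5 7 6 3 4 8 2)

r' f' f' r f'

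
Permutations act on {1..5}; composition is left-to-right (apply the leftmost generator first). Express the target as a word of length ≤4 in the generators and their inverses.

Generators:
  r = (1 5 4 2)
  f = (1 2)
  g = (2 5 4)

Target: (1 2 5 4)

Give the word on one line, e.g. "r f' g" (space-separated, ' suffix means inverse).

g f'

  after g: (2 5 4)
  after f': (1 2 5 4)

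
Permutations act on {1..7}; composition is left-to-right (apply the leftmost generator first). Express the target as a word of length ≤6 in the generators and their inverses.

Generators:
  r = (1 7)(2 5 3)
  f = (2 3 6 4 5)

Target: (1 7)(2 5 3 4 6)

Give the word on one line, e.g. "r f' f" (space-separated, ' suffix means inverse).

f r' r' f r'

  after f: (2 3 6 4 5)
  after r': (1 7)(2 5 3 6 4)
  after r': (3 6 4)
  after f: (2 3 4 6 5)
  after r': (1 7)(2 5 3 4 6)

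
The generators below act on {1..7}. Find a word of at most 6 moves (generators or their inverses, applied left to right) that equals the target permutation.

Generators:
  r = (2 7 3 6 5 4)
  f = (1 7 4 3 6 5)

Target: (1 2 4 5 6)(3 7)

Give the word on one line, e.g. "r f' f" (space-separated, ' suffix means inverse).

  after f': (1 5 6 3 4 7)
  after r': (1 6 7)(2 4)(3 5)
  after f': (1 3 6)(2 7 5 4)
  after r': (1 7 6)
  after r': (1 2 4 5 6)(3 7)

f' r' f' r' r'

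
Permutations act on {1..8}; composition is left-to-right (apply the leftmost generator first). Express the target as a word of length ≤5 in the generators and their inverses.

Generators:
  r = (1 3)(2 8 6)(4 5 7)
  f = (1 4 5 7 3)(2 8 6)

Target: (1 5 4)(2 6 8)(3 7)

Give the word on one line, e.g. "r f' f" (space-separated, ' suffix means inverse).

  after r: (1 3)(2 8 6)(4 5 7)
  after f': (1 7)
  after f': (1 5 4)(2 6 8)(3 7)

r f' f'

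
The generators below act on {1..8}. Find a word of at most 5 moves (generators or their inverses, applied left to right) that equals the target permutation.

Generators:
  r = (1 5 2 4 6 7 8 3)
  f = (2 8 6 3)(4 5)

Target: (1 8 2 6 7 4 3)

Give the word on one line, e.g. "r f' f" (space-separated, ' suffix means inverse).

  after f: (2 8 6 3)(4 5)
  after r': (1 3 5 2 7 6 8 4)
  after r': (1 8 2 6 7 4 3)

f r' r'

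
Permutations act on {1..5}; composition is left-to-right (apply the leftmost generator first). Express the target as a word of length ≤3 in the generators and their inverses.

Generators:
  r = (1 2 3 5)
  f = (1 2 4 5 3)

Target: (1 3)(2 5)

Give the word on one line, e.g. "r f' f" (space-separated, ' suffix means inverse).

r r

  after r: (1 2 3 5)
  after r: (1 3)(2 5)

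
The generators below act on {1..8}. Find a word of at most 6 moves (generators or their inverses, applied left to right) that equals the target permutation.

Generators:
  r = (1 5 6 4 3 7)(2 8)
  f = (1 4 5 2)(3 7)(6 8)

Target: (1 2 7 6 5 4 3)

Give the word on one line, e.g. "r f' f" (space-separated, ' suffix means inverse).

  after f: (1 4 5 2)(3 7)(6 8)
  after r': (1 6 2 7 4)(5 8)
  after f: (1 8 2 3 7 5 6)
  after r: (1 2 7 6 5 4 3)

f r' f r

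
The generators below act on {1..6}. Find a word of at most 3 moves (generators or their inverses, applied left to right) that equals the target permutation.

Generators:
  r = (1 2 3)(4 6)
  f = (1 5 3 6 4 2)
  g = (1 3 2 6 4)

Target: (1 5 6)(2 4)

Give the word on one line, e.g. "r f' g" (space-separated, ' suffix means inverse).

  after f': (1 2 4 6 3 5)
  after r': (2 6)(3 5)
  after f: (1 5 6)(2 4)

f' r' f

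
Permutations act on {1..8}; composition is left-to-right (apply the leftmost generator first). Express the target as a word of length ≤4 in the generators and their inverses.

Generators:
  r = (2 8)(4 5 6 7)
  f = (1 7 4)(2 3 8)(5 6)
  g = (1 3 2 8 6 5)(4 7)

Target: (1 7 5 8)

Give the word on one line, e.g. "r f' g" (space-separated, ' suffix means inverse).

  after f': (1 4 7)(2 8 3)(5 6)
  after g': (1 7 5 8)

f' g'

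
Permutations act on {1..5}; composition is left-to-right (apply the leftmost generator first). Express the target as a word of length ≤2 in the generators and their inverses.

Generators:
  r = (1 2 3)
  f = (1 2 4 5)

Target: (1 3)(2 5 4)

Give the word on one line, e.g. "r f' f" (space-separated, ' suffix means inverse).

  after r': (1 3 2)
  after f': (1 3)(2 5 4)

r' f'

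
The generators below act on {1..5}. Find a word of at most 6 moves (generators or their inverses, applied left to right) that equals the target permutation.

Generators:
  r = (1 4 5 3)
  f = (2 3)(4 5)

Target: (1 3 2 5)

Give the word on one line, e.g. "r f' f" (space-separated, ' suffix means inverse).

f r' f' f'

  after f: (2 3)(4 5)
  after r': (1 3 2 5)
  after f': (1 2 4 5)
  after f': (1 3 2 5)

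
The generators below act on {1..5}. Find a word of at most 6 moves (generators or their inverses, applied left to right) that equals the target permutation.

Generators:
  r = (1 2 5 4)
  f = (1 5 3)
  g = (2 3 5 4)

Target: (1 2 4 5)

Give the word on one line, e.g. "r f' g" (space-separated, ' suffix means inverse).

  after f': (1 3 5)
  after r': (1 3 2)(4 5)
  after g: (1 5 2)
  after r': (1 2 4 5)

f' r' g r'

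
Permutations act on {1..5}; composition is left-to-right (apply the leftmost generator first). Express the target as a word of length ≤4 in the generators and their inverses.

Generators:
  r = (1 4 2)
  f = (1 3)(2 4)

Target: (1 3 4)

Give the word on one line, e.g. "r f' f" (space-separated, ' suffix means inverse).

  after f': (1 3)(2 4)
  after r': (1 3 2)
  after r': (1 3 4)

f' r' r'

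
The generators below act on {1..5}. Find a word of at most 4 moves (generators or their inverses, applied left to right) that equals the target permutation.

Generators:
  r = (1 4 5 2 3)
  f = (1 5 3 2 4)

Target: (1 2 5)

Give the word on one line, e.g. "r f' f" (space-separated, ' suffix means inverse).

r' r' f' r'

  after r': (1 3 2 5 4)
  after r': (1 2 4 3 5)
  after f': (1 3)(4 5)
  after r': (1 2 5)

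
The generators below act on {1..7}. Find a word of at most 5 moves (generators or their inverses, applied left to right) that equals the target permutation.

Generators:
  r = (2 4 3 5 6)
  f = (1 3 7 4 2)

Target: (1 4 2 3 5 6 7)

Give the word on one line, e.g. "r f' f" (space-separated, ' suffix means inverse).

  after r: (2 4 3 5 6)
  after f': (1 2 7 3 5 6 4)
  after f': (1 4 2 3 5 6 7)

r f' f'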